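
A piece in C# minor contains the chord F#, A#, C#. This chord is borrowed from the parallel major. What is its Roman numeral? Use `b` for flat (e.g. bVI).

IV

F# is scale degree 4 in C# minor. F#–A#–C# is a major chord — the form found in C# major, not the diatonic iv (F#m). Borrowed into C# minor it is written IV.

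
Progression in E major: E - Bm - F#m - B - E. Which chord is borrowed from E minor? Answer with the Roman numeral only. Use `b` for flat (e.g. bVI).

The diatonic triads in E major are E, F#m, G#m, A, B, C#m, D#dim. E, F#m and B all belong to that set. Bm (B–D–F#) doesn't fit — on degree 5 E major would have B (V). Bm is the degree-5 chord of E minor, so it is the borrowed v.

v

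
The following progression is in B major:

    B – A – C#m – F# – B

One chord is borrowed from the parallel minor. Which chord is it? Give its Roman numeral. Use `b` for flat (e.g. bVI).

bVII

In B major the diatonic chords are B, C#m, D#m, E, F#, G#m, A#dim. B, C#m and F# all belong to that set. A (A–C#–E) doesn't fit — on degree 7 B major would have A#dim (vii°). A is the degree-7 chord of B minor, so it is the borrowed bVII.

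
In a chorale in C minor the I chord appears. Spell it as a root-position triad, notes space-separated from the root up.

C E G

I is built on scale degree 1, which is C in both C minor and its parallel. Stacking thirds in C major on C gives C–E–G.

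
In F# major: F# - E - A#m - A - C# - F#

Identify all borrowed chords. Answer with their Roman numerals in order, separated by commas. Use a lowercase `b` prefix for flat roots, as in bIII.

In F# major the diatonic chords are F#, G#m, A#m, B, C#, D#m, E#dim. F#, A#m and C# all belong to that set. E (E–G#–B) doesn't fit — on degree 7 F# major would have E#dim (vii°). E is the degree-7 chord of F# minor, so it is the borrowed bVII. A (A–C#–E) is not: scale degree 3 in F# major carries A#m (iii). In F# minor the chord on that degree is A, so here it functions as bIII, borrowed from the parallel minor.

bVII, bIII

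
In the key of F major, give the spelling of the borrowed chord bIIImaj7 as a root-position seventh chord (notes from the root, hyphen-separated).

Ab-C-Eb-G

bIIImaj7 is built on the lowered scale degree 3. In F major degree 3 is A; lowered it becomes Ab. Building the major-seventh chord from the parallel minor on Ab: Ab–C–Eb–G.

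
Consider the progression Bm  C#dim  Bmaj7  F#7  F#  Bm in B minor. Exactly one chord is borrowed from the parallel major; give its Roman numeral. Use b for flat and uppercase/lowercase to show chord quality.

The diatonic triads in B minor (with V from harmonic minor) are Bm, C#dim, D, Em, F#, G, A. Bm, C#dim, F#7 and F# are all diatonic. Bmaj7 (B–D#–F#–A#) doesn't fit — on degree 1 B minor would have Bm (i). Bmaj7 is the degree-1 chord of B major, so it is the borrowed Imaj7.

Imaj7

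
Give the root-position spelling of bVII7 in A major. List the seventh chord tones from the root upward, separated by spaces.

G B D F

The root of bVII7 is the lowered 7th degree: G# becomes G. Building the dominant-seventh chord from the parallel minor on G: G–B–D–F.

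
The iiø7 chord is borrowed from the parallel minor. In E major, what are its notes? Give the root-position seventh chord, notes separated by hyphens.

The root, F#, is scale degree 2 — the same note in E major and E minor; only the chord quality changes. In E minor the chord on F# is F#–A–C–E.

F#-A-C-E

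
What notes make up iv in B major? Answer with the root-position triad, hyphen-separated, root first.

E-G-B

The root, E, is scale degree 4 — the same note in B major and B minor; only the chord quality changes. In B minor the chord on E is E–G–B.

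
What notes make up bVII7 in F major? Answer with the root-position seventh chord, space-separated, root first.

Eb G Bb Db

bVII7 is built on the lowered scale degree 7. In F major degree 7 is E; lowered it becomes Eb. Building the dominant-seventh chord from the parallel minor on Eb: Eb–G–Bb–Db.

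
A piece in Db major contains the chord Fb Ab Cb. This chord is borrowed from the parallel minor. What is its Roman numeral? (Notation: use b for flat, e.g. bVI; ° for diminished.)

bIII

The root Fb is the lowered 3rd scale degree — diatonically Db major has F there. Diatonically Db major has Fm (iii) on that degree; Fb–Ab–Cb is instead the major chord native to Db minor, so it takes the label bIII.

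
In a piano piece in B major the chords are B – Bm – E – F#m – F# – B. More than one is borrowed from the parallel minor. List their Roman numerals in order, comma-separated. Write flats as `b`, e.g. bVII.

i, v

B major has the diatonic set B, C#m, D#m, E, F#, G#m, A#dim. B, E and F# all belong to that set. Bm (B–D–F#) doesn't fit — on degree 1 B major would have B (I). Bm is the degree-1 chord of B minor, so it is the borrowed i. F#m (F#–A–C#) is not: scale degree 5 in B major carries F# (V). In B minor the chord on that degree is F#m, so here it functions as v, borrowed from the parallel minor.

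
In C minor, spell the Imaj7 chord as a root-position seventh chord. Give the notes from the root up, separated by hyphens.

C-E-G-B

The root, C, is scale degree 1 — the same note in C minor and C major; only the chord quality changes. In C major the chord on C is C–E–G–B.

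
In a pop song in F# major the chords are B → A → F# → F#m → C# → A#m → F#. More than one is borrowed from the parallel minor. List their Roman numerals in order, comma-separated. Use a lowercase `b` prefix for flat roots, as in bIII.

bIII, i

F# major has the diatonic set F#, G#m, A#m, B, C#, D#m, E#dim. B, F#, C# and A#m all belong to that set. But A (A–C#–E) is foreign: the diatonic iii on degree 3 is A#m, whereas A comes from F# minor. It is labeled bIII. But F#m (F#–A–C#) is foreign: the diatonic I on degree 1 is F#, whereas F#m comes from F# minor. It is labeled i.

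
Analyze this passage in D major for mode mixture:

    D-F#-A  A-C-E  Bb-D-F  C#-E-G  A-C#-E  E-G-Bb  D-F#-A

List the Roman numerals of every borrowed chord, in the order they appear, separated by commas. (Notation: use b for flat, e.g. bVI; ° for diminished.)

The diatonic triads in D major are D, Em, F#m, G, A, Bm, C#dim. Of the given chords, D–F#–A = D, C#–E–G = C#dim and A–C#–E = A are diatonic. A–C–E doesn't fit — on degree 5 D major would have A (V). Am is the degree-5 chord of D minor, so it is the borrowed v. But Bb–D–F is foreign: the diatonic vi on degree 6 is Bm, whereas Bb comes from D minor. It is labeled bVI. But E–G–Bb is foreign: the diatonic ii on degree 2 is Em, whereas Edim comes from D minor. It is labeled ii°.

v, bVI, ii°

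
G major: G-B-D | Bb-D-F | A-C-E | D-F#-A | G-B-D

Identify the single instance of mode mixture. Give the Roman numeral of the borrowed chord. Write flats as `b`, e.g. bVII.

bIII

G major has the diatonic set G, Am, Bm, C, D, Em, F#dim. Of the given chords, G–B–D = G, A–C–E = Am and D–F#–A = D are diatonic. But Bb–D–F is foreign: the diatonic iii on degree 3 is Bm, whereas Bb comes from G minor. It is labeled bIII.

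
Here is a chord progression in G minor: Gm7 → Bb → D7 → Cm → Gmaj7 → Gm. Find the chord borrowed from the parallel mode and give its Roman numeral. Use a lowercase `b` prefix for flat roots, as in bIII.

The diatonic triads in G minor (with V from harmonic minor) are Gm, Adim, Bb, Cm, D, Eb, F. Of the given chords, Gm7, Bb, D7, Cm and Gm are diatonic. Gmaj7 (G–B–D–F#) doesn't fit — on degree 1 G minor would have Gm (i). Gmaj7 is the degree-1 chord of G major, so it is the borrowed Imaj7.

Imaj7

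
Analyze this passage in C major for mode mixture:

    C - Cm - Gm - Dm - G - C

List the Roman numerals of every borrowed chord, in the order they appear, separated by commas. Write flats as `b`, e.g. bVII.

The diatonic triads in C major are C, Dm, Em, F, G, Am, Bdim. Of the given chords, C, Dm and G are diatonic. Cm (C–Eb–G) is not: scale degree 1 in C major carries C (I). In C minor the chord on that degree is Cm, so here it functions as i, borrowed from the parallel minor. Gm (G–Bb–D) doesn't fit — on degree 5 C major would have G (V). Gm is the degree-5 chord of C minor, so it is the borrowed v.

i, v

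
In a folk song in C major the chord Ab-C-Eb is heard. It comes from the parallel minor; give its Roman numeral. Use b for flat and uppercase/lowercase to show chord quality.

In C major scale degree 6 is A; Ab is its lowered form, from C minor. Diatonically C major has Am (vi) on that degree; Ab–C–Eb is instead the major chord native to C minor, so it takes the label bVI.

bVI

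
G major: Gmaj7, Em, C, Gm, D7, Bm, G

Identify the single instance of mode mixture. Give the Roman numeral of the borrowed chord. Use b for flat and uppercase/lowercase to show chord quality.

i

In G major the diatonic chords are G, Am, Bm, C, D, Em, F#dim. Gmaj7, Em, C, D7, Bm and G all belong to that set. Gm (G–Bb–D) is not: scale degree 1 in G major carries G (I). In G minor the chord on that degree is Gm, so here it functions as i, borrowed from the parallel minor.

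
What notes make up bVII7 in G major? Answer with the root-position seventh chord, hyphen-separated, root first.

bVII7 is built on the lowered scale degree 7. In G major degree 7 is F#; lowered it becomes F. Stacking thirds in G minor on F gives F–A–C–Eb.

F-A-C-Eb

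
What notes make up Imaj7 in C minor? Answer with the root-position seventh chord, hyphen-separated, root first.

C-E-G-B

Imaj7 is built on scale degree 1, which is C in both C minor and its parallel. Building the major-seventh chord from the parallel major on C: C–E–G–B.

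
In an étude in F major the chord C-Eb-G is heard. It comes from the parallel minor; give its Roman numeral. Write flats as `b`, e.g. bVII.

The root C is the diatonic 5th degree of F major; the borrowing shows in the chord quality. Diatonically F major has C (V) on that degree; C–Eb–G is instead the minor chord native to F minor, so it takes the label v.

v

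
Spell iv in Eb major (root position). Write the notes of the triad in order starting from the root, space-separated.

The root, Ab, is scale degree 4 — the same note in Eb major and Eb minor; only the chord quality changes. In Eb minor the chord on Ab is Ab–Cb–Eb.

Ab Cb Eb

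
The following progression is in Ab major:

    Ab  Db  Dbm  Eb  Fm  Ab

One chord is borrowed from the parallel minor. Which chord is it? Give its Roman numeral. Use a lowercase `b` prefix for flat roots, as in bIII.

Ab major has the diatonic set Ab, Bbm, Cm, Db, Eb, Fm, Gdim. Ab, Db, Eb and Fm all belong to that set. Dbm (Db–Fb–Ab) doesn't fit — on degree 4 Ab major would have Db (IV). Dbm is the degree-4 chord of Ab minor, so it is the borrowed iv.

iv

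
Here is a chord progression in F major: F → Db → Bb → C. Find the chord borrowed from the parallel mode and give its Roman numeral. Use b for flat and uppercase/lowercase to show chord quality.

In F major the diatonic chords are F, Gm, Am, Bb, C, Dm, Edim. F, Bb and C all belong to that set. Db (Db–F–Ab) doesn't fit — on degree 6 F major would have Dm (vi). Db is the degree-6 chord of F minor, so it is the borrowed bVI.

bVI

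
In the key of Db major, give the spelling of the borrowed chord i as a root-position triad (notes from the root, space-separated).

i is built on scale degree 1, which is Db in both Db major and its parallel. In Db minor the chord on Db is Db–Fb–Ab.

Db Fb Ab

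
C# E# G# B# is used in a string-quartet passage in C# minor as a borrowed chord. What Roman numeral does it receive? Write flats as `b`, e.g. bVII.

The root C# is the diatonic 1st degree of C# minor; the borrowing shows in the chord quality. The diatonic chord on degree 1 would be C#m (i), but C#–E#–G#–B# is the major-seventh chord from C# major. As a borrowed chord it is labeled Imaj7.

Imaj7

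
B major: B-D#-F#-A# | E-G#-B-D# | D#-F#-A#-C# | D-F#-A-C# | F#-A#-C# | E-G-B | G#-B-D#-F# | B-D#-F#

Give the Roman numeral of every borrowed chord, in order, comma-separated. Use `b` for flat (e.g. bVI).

B major has the diatonic set B, C#m, D#m, E, F#, G#m, A#dim. B–D#–F#–A# = Bmaj7, E–G#–B–D# = Emaj7, D#–F#–A#–C# = D#m7, F#–A#–C# = F#, G#–B–D#–F# = G#m7 and B–D#–F# = B are all diatonic. But D–F#–A–C# is foreign: the diatonic iii on degree 3 is D#m, whereas Dmaj7 comes from B minor. It is labeled bIIImaj7. E–G–B is not: scale degree 4 in B major carries E (IV). In B minor the chord on that degree is Em, so here it functions as iv, borrowed from the parallel minor.

bIIImaj7, iv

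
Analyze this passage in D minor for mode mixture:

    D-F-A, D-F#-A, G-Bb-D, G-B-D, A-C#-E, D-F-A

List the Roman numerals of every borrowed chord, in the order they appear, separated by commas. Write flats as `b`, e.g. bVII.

D minor has the diatonic set Dm, Edim, F, Gm, A, Bb, C (with V from harmonic minor). D–F–A = Dm, G–Bb–D = Gm and A–C#–E = A all belong to that set. D–F#–A doesn't fit — on degree 1 D minor would have Dm (i). D is the degree-1 chord of D major, so it is the borrowed I. G–B–D doesn't fit — on degree 4 D minor would have Gm (iv). G is the degree-4 chord of D major, so it is the borrowed IV.

I, IV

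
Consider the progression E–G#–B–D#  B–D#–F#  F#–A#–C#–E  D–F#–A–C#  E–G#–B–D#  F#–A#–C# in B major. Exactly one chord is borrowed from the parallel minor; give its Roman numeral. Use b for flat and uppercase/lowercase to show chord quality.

bIIImaj7

In B major the diatonic chords are B, C#m, D#m, E, F#, G#m, A#dim. E–G#–B–D# = Emaj7, B–D#–F# = B, F#–A#–C#–E = F#7 and F#–A#–C# = F# are all diatonic. D–F#–A–C# doesn't fit — on degree 3 B major would have D#m (iii). Dmaj7 is the degree-3 chord of B minor, so it is the borrowed bIIImaj7.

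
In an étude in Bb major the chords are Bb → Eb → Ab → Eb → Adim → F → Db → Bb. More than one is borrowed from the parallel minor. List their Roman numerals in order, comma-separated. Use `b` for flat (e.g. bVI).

bVII, bIII

The diatonic triads in Bb major are Bb, Cm, Dm, Eb, F, Gm, Adim. Of the given chords, Bb, Eb, Adim and F are diatonic. But Ab (Ab–C–Eb) is foreign: the diatonic vii° on degree 7 is Adim, whereas Ab comes from Bb minor. It is labeled bVII. Db (Db–F–Ab) is not: scale degree 3 in Bb major carries Dm (iii). In Bb minor the chord on that degree is Db, so here it functions as bIII, borrowed from the parallel minor.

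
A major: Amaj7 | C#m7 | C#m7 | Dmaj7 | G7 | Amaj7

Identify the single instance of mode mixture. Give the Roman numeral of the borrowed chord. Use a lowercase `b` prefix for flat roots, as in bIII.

In A major the diatonic chords are A, Bm, C#m, D, E, F#m, G#dim. Of the given chords, Amaj7, C#m7 and Dmaj7 are diatonic. G7 (G–B–D–F) is not: scale degree 7 in A major carries G#dim (vii°). In A minor the chord on that degree is G7, so here it functions as bVII7, borrowed from the parallel minor.

bVII7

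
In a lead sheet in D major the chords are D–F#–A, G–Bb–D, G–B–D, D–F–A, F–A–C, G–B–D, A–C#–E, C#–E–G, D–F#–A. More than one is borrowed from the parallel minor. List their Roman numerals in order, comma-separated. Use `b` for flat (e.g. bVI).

The diatonic triads in D major are D, Em, F#m, G, A, Bm, C#dim. D–F#–A = D, G–B–D = G, A–C#–E = A and C#–E–G = C#dim are all diatonic. G–Bb–D is not: scale degree 4 in D major carries G (IV). In D minor the chord on that degree is Gm, so here it functions as iv, borrowed from the parallel minor. But D–F–A is foreign: the diatonic I on degree 1 is D, whereas Dm comes from D minor. It is labeled i. But F–A–C is foreign: the diatonic iii on degree 3 is F#m, whereas F comes from D minor. It is labeled bIII.

iv, i, bIII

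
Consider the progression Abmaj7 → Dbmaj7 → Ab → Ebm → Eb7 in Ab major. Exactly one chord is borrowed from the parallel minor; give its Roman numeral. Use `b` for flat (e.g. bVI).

v

The diatonic triads in Ab major are Ab, Bbm, Cm, Db, Eb, Fm, Gdim. Abmaj7, Dbmaj7, Ab and Eb7 are all diatonic. Ebm (Eb–Gb–Bb) is not: scale degree 5 in Ab major carries Eb (V). In Ab minor the chord on that degree is Ebm, so here it functions as v, borrowed from the parallel minor.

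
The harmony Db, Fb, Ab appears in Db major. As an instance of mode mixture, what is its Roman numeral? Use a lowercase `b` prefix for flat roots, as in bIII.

i

The root Db is the diatonic 1st degree of Db major; the borrowing shows in the chord quality. Diatonically Db major has Db (I) on that degree; Db–Fb–Ab is instead the minor chord native to Db minor, so it takes the label i.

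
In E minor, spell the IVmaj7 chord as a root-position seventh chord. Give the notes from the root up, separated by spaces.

IVmaj7 is built on scale degree 4, which is A in both E minor and its parallel. Stacking thirds in E major on A gives A–C#–E–G#.

A C# E G#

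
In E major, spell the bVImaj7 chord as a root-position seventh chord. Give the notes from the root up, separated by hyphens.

Scale degree 6 in E major is C#. bVImaj7 uses the lowered form, C, taken from E minor. Stacking thirds in E minor on C gives C–E–G–B.

C-E-G-B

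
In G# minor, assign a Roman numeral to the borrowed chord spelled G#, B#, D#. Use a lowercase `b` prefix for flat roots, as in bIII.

G# is scale degree 1 in G# minor. The diatonic chord on degree 1 would be G#m (i), but G#–B#–D# is the major chord from G# major. As a borrowed chord it is labeled I.

I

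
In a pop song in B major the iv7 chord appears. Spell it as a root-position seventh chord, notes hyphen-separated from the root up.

The root, E, is scale degree 4 — the same note in B major and B minor; only the chord quality changes. Stacking thirds in B minor on E gives E–G–B–D.

E-G-B-D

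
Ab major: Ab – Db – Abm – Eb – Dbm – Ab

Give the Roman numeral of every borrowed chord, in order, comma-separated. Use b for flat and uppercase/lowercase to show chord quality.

i, iv

The diatonic triads in Ab major are Ab, Bbm, Cm, Db, Eb, Fm, Gdim. Ab, Db and Eb all belong to that set. Abm (Ab–Cb–Eb) doesn't fit — on degree 1 Ab major would have Ab (I). Abm is the degree-1 chord of Ab minor, so it is the borrowed i. But Dbm (Db–Fb–Ab) is foreign: the diatonic IV on degree 4 is Db, whereas Dbm comes from Ab minor. It is labeled iv.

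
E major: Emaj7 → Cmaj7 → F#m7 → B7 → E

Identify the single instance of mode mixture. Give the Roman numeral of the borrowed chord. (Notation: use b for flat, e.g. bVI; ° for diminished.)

E major has the diatonic set E, F#m, G#m, A, B, C#m, D#dim. Emaj7, F#m7, B7 and E all belong to that set. Cmaj7 (C–E–G–B) doesn't fit — on degree 6 E major would have C#m (vi). Cmaj7 is the degree-6 chord of E minor, so it is the borrowed bVImaj7.

bVImaj7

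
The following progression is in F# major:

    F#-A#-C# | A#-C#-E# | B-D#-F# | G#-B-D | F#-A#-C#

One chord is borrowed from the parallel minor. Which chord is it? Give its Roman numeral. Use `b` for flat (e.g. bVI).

ii°

F# major has the diatonic set F#, G#m, A#m, B, C#, D#m, E#dim. F#–A#–C# = F#, A#–C#–E# = A#m and B–D#–F# = B all belong to that set. G#–B–D is not: scale degree 2 in F# major carries G#m (ii). In F# minor the chord on that degree is G#dim, so here it functions as ii°, borrowed from the parallel minor.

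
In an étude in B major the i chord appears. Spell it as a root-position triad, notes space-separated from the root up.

B D F#

i is built on scale degree 1, which is B in both B major and its parallel. In B minor the chord on B is B–D–F#.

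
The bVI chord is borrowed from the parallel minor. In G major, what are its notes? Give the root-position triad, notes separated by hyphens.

Scale degree 6 in G major is E. bVI uses the lowered form, Eb, taken from G minor. Stacking thirds in G minor on Eb gives Eb–G–Bb.

Eb-G-Bb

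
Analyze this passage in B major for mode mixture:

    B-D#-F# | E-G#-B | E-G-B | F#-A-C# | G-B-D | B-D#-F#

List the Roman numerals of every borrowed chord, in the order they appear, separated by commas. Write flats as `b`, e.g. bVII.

In B major the diatonic chords are B, C#m, D#m, E, F#, G#m, A#dim. B–D#–F# = B and E–G#–B = E both belong to that set. E–G–B is not: scale degree 4 in B major carries E (IV). In B minor the chord on that degree is Em, so here it functions as iv, borrowed from the parallel minor. F#–A–C# is not: scale degree 5 in B major carries F# (V). In B minor the chord on that degree is F#m, so here it functions as v, borrowed from the parallel minor. But G–B–D is foreign: the diatonic vi on degree 6 is G#m, whereas G comes from B minor. It is labeled bVI.

iv, v, bVI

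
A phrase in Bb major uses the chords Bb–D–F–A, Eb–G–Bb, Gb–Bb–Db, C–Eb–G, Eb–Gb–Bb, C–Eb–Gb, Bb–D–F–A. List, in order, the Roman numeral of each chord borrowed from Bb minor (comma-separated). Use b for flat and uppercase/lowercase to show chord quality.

bVI, iv, ii°

Bb major has the diatonic set Bb, Cm, Dm, Eb, F, Gm, Adim. Of the given chords, Bb–D–F–A = Bbmaj7, Eb–G–Bb = Eb and C–Eb–G = Cm are diatonic. Gb–Bb–Db is not: scale degree 6 in Bb major carries Gm (vi). In Bb minor the chord on that degree is Gb, so here it functions as bVI, borrowed from the parallel minor. But Eb–Gb–Bb is foreign: the diatonic IV on degree 4 is Eb, whereas Ebm comes from Bb minor. It is labeled iv. C–Eb–Gb is not: scale degree 2 in Bb major carries Cm (ii). In Bb minor the chord on that degree is Cdim, so here it functions as ii°, borrowed from the parallel minor.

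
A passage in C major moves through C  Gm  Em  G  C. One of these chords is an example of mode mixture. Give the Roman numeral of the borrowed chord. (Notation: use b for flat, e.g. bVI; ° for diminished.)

v

The diatonic triads in C major are C, Dm, Em, F, G, Am, Bdim. C, Em and G are all diatonic. Gm (G–Bb–D) doesn't fit — on degree 5 C major would have G (V). Gm is the degree-5 chord of C minor, so it is the borrowed v.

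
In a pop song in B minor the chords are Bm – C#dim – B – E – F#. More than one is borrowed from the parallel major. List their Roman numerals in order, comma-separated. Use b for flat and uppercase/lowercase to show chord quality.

I, IV

The diatonic triads in B minor (with V from harmonic minor) are Bm, C#dim, D, Em, F#, G, A. Bm, C#dim and F# are all diatonic. But B (B–D#–F#) is foreign: the diatonic i on degree 1 is Bm, whereas B comes from B major. It is labeled I. E (E–G#–B) is not: scale degree 4 in B minor carries Em (iv). In B major the chord on that degree is E, so here it functions as IV, borrowed from the parallel major.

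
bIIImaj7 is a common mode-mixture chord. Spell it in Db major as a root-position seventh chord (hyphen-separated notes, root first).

Fb-Ab-Cb-Eb

Scale degree 3 in Db major is F. bIIImaj7 uses the lowered form, Fb, taken from Db minor. Building the major-seventh chord from the parallel minor on Fb: Fb–Ab–Cb–Eb.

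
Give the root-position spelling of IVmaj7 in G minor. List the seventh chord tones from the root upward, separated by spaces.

C E G B

The root, C, is scale degree 4 — the same note in G minor and G major; only the chord quality changes. Building the major-seventh chord from the parallel major on C: C–E–G–B.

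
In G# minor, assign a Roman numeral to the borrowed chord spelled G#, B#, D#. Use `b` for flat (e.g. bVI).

The root G# is the diatonic 1st degree of G# minor; the borrowing shows in the chord quality. G#–B#–D# is a major chord — the form found in G# major, not the diatonic i (G#m). Borrowed into G# minor it is written I.

I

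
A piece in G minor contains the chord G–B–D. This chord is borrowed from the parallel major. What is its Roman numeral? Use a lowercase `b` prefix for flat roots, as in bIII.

G is scale degree 1 in G minor. G–B–D is a major chord — the form found in G major, not the diatonic i (Gm). Borrowed into G minor it is written I.

I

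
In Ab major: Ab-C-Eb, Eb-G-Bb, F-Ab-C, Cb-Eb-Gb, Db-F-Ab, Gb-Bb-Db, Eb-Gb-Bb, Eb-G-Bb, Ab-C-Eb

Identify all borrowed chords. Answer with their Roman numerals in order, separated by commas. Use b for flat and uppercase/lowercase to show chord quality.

In Ab major the diatonic chords are Ab, Bbm, Cm, Db, Eb, Fm, Gdim. Ab–C–Eb = Ab, Eb–G–Bb = Eb, F–Ab–C = Fm and Db–F–Ab = Db are all diatonic. But Cb–Eb–Gb is foreign: the diatonic iii on degree 3 is Cm, whereas Cb comes from Ab minor. It is labeled bIII. Gb–Bb–Db doesn't fit — on degree 7 Ab major would have Gdim (vii°). Gb is the degree-7 chord of Ab minor, so it is the borrowed bVII. But Eb–Gb–Bb is foreign: the diatonic V on degree 5 is Eb, whereas Ebm comes from Ab minor. It is labeled v.

bIII, bVII, v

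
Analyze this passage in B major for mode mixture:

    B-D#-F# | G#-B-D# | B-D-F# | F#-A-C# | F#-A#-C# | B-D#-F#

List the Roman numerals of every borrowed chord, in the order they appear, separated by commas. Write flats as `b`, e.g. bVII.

B major has the diatonic set B, C#m, D#m, E, F#, G#m, A#dim. B–D#–F# = B, G#–B–D# = G#m and F#–A#–C# = F# are all diatonic. But B–D–F# is foreign: the diatonic I on degree 1 is B, whereas Bm comes from B minor. It is labeled i. F#–A–C# is not: scale degree 5 in B major carries F# (V). In B minor the chord on that degree is F#m, so here it functions as v, borrowed from the parallel minor.

i, v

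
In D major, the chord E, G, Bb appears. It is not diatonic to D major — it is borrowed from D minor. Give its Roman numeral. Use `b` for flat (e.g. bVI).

E is scale degree 2 in D major. E–G–Bb is a diminished chord — the form found in D minor, not the diatonic ii (Em). Borrowed into D major it is written ii°.

ii°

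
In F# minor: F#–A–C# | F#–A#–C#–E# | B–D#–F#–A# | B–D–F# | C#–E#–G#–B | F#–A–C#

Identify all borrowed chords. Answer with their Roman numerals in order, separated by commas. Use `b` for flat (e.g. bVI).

Imaj7, IVmaj7

In F# minor (with V from harmonic minor) the diatonic chords are F#m, G#dim, A, Bm, C#, D, E. F#–A–C# = F#m, B–D–F# = Bm and C#–E#–G#–B = C#7 all belong to that set. But F#–A#–C#–E# is foreign: the diatonic i on degree 1 is F#m, whereas F#maj7 comes from F# major. It is labeled Imaj7. B–D#–F#–A# doesn't fit — on degree 4 F# minor would have Bm (iv). Bmaj7 is the degree-4 chord of F# major, so it is the borrowed IVmaj7.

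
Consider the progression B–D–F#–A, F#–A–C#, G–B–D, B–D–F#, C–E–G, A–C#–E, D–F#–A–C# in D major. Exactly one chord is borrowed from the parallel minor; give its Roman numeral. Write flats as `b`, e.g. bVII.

bVII

In D major the diatonic chords are D, Em, F#m, G, A, Bm, C#dim. B–D–F#–A = Bm7, F#–A–C# = F#m, G–B–D = G, B–D–F# = Bm, A–C#–E = A and D–F#–A–C# = Dmaj7 all belong to that set. C–E–G is not: scale degree 7 in D major carries C#dim (vii°). In D minor the chord on that degree is C, so here it functions as bVII, borrowed from the parallel minor.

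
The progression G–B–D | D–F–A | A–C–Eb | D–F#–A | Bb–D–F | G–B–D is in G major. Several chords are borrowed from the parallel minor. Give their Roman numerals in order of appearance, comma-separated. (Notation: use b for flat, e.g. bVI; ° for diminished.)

v, ii°, bIII

G major has the diatonic set G, Am, Bm, C, D, Em, F#dim. G–B–D = G and D–F#–A = D are both diatonic. But D–F–A is foreign: the diatonic V on degree 5 is D, whereas Dm comes from G minor. It is labeled v. A–C–Eb is not: scale degree 2 in G major carries Am (ii). In G minor the chord on that degree is Adim, so here it functions as ii°, borrowed from the parallel minor. Bb–D–F doesn't fit — on degree 3 G major would have Bm (iii). Bb is the degree-3 chord of G minor, so it is the borrowed bIII.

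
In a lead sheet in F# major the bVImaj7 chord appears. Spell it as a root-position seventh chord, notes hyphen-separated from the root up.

The root of bVImaj7 is the lowered 6th degree: D# becomes D. In F# minor the chord on D is D–F#–A–C#.

D-F#-A-C#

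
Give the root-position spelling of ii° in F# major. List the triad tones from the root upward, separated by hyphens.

The root, G#, is scale degree 2 — the same note in F# major and F# minor; only the chord quality changes. In F# minor the chord on G# is G#–B–D.

G#-B-D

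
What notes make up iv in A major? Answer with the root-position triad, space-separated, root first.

D F A

iv is built on scale degree 4, which is D in both A major and its parallel. Building the minor chord from the parallel minor on D: D–F–A.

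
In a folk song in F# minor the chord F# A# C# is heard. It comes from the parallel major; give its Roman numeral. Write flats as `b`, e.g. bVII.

F# is scale degree 1 in F# minor. Diatonically F# minor has F#m (i) on that degree; F#–A#–C# is instead the major chord native to F# major, so it takes the label I.

I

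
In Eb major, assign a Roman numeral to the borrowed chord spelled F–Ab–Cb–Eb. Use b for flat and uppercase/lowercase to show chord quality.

iiø7

F is scale degree 2 in Eb major. The diatonic chord on degree 2 would be Fm (ii), but F–Ab–Cb–Eb is the half-diminished-seventh chord from Eb minor. As a borrowed chord it is labeled iiø7.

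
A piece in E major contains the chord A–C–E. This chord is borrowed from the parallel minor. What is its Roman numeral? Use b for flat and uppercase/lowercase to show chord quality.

A is scale degree 4 in E major. Diatonically E major has A (IV) on that degree; A–C–E is instead the minor chord native to E minor, so it takes the label iv.

iv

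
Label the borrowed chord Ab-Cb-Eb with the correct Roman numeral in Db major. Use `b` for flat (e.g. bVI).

The root Ab is the diatonic 5th degree of Db major; the borrowing shows in the chord quality. Diatonically Db major has Ab (V) on that degree; Ab–Cb–Eb is instead the minor chord native to Db minor, so it takes the label v.

v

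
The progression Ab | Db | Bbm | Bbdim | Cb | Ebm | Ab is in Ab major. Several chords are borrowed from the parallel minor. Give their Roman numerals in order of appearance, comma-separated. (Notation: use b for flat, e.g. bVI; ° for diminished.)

The diatonic triads in Ab major are Ab, Bbm, Cm, Db, Eb, Fm, Gdim. Of the given chords, Ab, Db and Bbm are diatonic. Bbdim (Bb–Db–Fb) is not: scale degree 2 in Ab major carries Bbm (ii). In Ab minor the chord on that degree is Bbdim, so here it functions as ii°, borrowed from the parallel minor. But Cb (Cb–Eb–Gb) is foreign: the diatonic iii on degree 3 is Cm, whereas Cb comes from Ab minor. It is labeled bIII. Ebm (Eb–Gb–Bb) doesn't fit — on degree 5 Ab major would have Eb (V). Ebm is the degree-5 chord of Ab minor, so it is the borrowed v.

ii°, bIII, v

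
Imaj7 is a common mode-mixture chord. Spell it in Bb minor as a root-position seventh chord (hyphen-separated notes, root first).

Imaj7 is built on scale degree 1, which is Bb in both Bb minor and its parallel. In Bb major the chord on Bb is Bb–D–F–A.

Bb-D-F-A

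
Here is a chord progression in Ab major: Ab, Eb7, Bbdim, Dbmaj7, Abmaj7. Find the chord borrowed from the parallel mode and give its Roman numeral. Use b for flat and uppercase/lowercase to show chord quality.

The diatonic triads in Ab major are Ab, Bbm, Cm, Db, Eb, Fm, Gdim. Ab, Eb7, Dbmaj7 and Abmaj7 are all diatonic. Bbdim (Bb–Db–Fb) doesn't fit — on degree 2 Ab major would have Bbm (ii). Bbdim is the degree-2 chord of Ab minor, so it is the borrowed ii°.

ii°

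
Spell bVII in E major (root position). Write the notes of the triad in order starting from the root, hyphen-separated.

D-F#-A

The root of bVII is the lowered 7th degree: D# becomes D. Stacking thirds in E minor on D gives D–F#–A.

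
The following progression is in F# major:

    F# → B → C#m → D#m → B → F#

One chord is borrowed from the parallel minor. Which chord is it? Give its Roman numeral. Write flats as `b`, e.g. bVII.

F# major has the diatonic set F#, G#m, A#m, B, C#, D#m, E#dim. F#, B and D#m all belong to that set. C#m (C#–E–G#) doesn't fit — on degree 5 F# major would have C# (V). C#m is the degree-5 chord of F# minor, so it is the borrowed v.

v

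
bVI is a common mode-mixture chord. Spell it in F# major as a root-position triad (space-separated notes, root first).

D F# A

The root of bVI is the lowered 6th degree: D# becomes D. Stacking thirds in F# minor on D gives D–F#–A.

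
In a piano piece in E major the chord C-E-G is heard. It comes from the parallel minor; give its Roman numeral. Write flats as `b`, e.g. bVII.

In E major scale degree 6 is C#; C is its lowered form, from E minor. C–E–G is a major chord — the form found in E minor, not the diatonic vi (C#m). Borrowed into E major it is written bVI.

bVI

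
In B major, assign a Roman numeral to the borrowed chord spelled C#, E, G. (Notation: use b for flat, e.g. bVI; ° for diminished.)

ii°

The root C# is the diatonic 2nd degree of B major; the borrowing shows in the chord quality. The diatonic chord on degree 2 would be C#m (ii), but C#–E–G is the diminished chord from B minor. As a borrowed chord it is labeled ii°.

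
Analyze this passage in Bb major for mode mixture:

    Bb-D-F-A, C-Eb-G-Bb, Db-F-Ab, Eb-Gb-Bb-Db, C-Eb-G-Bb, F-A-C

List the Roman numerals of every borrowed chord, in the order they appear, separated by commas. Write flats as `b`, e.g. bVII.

The diatonic triads in Bb major are Bb, Cm, Dm, Eb, F, Gm, Adim. Of the given chords, Bb–D–F–A = Bbmaj7, C–Eb–G–Bb = Cm7 and F–A–C = F are diatonic. But Db–F–Ab is foreign: the diatonic iii on degree 3 is Dm, whereas Db comes from Bb minor. It is labeled bIII. Eb–Gb–Bb–Db is not: scale degree 4 in Bb major carries Eb (IV). In Bb minor the chord on that degree is Ebm7, so here it functions as iv7, borrowed from the parallel minor.

bIII, iv7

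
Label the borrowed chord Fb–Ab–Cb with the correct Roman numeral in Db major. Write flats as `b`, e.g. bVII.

bIII

In Db major scale degree 3 is F; Fb is its lowered form, from Db minor. Fb–Ab–Cb is a major chord — the form found in Db minor, not the diatonic iii (Fm). Borrowed into Db major it is written bIII.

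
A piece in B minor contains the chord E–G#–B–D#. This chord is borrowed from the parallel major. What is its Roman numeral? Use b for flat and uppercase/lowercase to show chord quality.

IVmaj7

E is scale degree 4 in B minor. Diatonically B minor has Em (iv) on that degree; E–G#–B–D# is instead the major-seventh chord native to B major, so it takes the label IVmaj7.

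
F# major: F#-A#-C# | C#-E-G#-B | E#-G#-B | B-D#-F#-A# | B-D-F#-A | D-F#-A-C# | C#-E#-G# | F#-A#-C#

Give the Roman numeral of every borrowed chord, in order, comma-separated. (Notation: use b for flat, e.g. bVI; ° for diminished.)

In F# major the diatonic chords are F#, G#m, A#m, B, C#, D#m, E#dim. F#–A#–C# = F#, E#–G#–B = E#dim, B–D#–F#–A# = Bmaj7 and C#–E#–G# = C# are all diatonic. But C#–E–G#–B is foreign: the diatonic V on degree 5 is C#, whereas C#m7 comes from F# minor. It is labeled v7. B–D–F#–A is not: scale degree 4 in F# major carries B (IV). In F# minor the chord on that degree is Bm7, so here it functions as iv7, borrowed from the parallel minor. D–F#–A–C# is not: scale degree 6 in F# major carries D#m (vi). In F# minor the chord on that degree is Dmaj7, so here it functions as bVImaj7, borrowed from the parallel minor.

v7, iv7, bVImaj7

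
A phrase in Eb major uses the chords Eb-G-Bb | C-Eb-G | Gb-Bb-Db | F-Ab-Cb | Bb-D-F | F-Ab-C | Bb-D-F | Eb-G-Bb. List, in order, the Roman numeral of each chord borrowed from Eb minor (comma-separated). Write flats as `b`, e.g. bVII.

In Eb major the diatonic chords are Eb, Fm, Gm, Ab, Bb, Cm, Ddim. Of the given chords, Eb–G–Bb = Eb, C–Eb–G = Cm, Bb–D–F = Bb and F–Ab–C = Fm are diatonic. Gb–Bb–Db is not: scale degree 3 in Eb major carries Gm (iii). In Eb minor the chord on that degree is Gb, so here it functions as bIII, borrowed from the parallel minor. F–Ab–Cb is not: scale degree 2 in Eb major carries Fm (ii). In Eb minor the chord on that degree is Fdim, so here it functions as ii°, borrowed from the parallel minor.

bIII, ii°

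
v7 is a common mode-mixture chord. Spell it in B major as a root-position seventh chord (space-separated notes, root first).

F# A C# E

The root, F#, is scale degree 5 — the same note in B major and B minor; only the chord quality changes. Building the minor-seventh chord from the parallel minor on F#: F#–A–C#–E.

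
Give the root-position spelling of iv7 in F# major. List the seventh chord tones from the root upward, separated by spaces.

B D F# A

The root, B, is scale degree 4 — the same note in F# major and F# minor; only the chord quality changes. Building the minor-seventh chord from the parallel minor on B: B–D–F#–A.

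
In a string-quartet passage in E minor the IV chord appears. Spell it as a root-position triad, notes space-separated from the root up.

The root, A, is scale degree 4 — the same note in E minor and E major; only the chord quality changes. In E major the chord on A is A–C#–E.

A C# E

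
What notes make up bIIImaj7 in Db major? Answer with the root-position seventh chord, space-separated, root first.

bIIImaj7 is built on the lowered scale degree 3. In Db major degree 3 is F; lowered it becomes Fb. In Db minor the chord on Fb is Fb–Ab–Cb–Eb.

Fb Ab Cb Eb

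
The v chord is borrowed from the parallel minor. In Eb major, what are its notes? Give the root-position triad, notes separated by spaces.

The root, Bb, is scale degree 5 — the same note in Eb major and Eb minor; only the chord quality changes. Building the minor chord from the parallel minor on Bb: Bb–Db–F.

Bb Db F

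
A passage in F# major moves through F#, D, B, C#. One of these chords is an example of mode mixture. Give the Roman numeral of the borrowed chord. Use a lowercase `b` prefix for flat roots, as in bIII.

In F# major the diatonic chords are F#, G#m, A#m, B, C#, D#m, E#dim. F#, B and C# are all diatonic. D (D–F#–A) is not: scale degree 6 in F# major carries D#m (vi). In F# minor the chord on that degree is D, so here it functions as bVI, borrowed from the parallel minor.

bVI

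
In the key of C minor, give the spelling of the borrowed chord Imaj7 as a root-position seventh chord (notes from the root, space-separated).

C E G B

Imaj7 is built on scale degree 1, which is C in both C minor and its parallel. Stacking thirds in C major on C gives C–E–G–B.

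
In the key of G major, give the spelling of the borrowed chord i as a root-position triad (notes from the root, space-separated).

G Bb D

The root, G, is scale degree 1 — the same note in G major and G minor; only the chord quality changes. In G minor the chord on G is G–Bb–D.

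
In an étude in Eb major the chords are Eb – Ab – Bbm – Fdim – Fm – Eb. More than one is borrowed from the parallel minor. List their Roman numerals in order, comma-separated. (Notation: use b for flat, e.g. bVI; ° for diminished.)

v, ii°

The diatonic triads in Eb major are Eb, Fm, Gm, Ab, Bb, Cm, Ddim. Of the given chords, Eb, Ab and Fm are diatonic. Bbm (Bb–Db–F) is not: scale degree 5 in Eb major carries Bb (V). In Eb minor the chord on that degree is Bbm, so here it functions as v, borrowed from the parallel minor. Fdim (F–Ab–Cb) doesn't fit — on degree 2 Eb major would have Fm (ii). Fdim is the degree-2 chord of Eb minor, so it is the borrowed ii°.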